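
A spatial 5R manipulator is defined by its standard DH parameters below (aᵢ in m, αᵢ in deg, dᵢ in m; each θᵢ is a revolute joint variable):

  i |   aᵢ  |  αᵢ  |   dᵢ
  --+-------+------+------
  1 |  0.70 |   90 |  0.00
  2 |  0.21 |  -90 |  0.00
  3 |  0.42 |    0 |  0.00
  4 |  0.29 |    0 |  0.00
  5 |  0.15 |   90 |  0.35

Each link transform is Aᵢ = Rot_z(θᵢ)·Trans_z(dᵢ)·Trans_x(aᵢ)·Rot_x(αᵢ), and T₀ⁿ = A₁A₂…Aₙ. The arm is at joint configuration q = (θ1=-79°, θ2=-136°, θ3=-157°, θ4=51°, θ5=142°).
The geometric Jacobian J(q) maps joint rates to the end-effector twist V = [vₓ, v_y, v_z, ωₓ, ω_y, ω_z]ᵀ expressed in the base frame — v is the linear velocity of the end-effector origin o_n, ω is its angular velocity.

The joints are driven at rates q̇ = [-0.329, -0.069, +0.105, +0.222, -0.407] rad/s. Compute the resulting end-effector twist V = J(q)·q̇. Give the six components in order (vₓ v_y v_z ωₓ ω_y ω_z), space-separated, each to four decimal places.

o_n = [-0.1497, -1.0889, -0.1579]
J₁: ẑ×o_n = [1.0889, -0.1497, 0.0000], ω = ẑ
J2: z=[-0.9816, -0.1908, 0.0000] o=[0.1336, -0.6871, 0.0000] → [0.0301, -0.1550, 0.3404, -0.9816, -0.1908, 0.0000]
J3: z=[0.1325, -0.6819, -0.7193] o=[0.1047, -0.5389, -0.1459] → [-0.3875, 0.1846, -0.2464, 0.1325, -0.6819, -0.7193]
J4: z=[0.1325, -0.6819, -0.7193] o=[-0.0033, -0.8432, 0.1227] → [0.0145, 0.1425, -0.1324, 0.1325, -0.6819, -0.7193]
J5: z=[0.1325, -0.6819, -0.7193] o=[-0.2660, -0.9528, 0.1782] → [0.1312, -0.0391, 0.0612, 0.1325, -0.6819, -0.7193]
V = J·q̇ = [-0.4512, 0.1269, -0.1037, 0.0571, 0.0677, -0.2715]

-0.4512 0.1269 -0.1037 0.0571 0.0677 -0.2715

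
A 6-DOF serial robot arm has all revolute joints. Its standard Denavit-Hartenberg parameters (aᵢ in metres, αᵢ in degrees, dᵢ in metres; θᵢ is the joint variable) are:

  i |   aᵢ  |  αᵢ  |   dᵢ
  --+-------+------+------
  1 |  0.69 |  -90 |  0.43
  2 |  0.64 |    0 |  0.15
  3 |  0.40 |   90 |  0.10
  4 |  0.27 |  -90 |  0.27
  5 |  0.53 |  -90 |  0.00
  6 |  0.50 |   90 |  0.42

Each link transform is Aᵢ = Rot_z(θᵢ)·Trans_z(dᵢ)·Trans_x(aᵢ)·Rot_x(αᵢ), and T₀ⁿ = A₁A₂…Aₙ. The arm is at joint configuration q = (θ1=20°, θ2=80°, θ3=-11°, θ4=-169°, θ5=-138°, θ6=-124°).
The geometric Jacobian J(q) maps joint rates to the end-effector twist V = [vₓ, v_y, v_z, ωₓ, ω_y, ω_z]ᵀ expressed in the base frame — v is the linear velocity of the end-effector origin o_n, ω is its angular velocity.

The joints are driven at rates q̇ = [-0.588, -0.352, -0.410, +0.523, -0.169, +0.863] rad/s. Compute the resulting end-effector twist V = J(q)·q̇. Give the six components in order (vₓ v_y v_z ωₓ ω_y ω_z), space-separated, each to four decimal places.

o_n = [1.5287, 0.3153, -0.0444]
J₁: ẑ×o_n = [-0.3153, 1.5287, 0.0000], ω = ẑ
J2: z=[-0.3420, 0.9397, 0.0000] o=[0.6484, 0.2360, 0.4300] → [-0.4458, -0.1623, -0.8543, -0.3420, 0.9397, 0.0000]
J3: z=[-0.3420, 0.9397, 0.0000] o=[0.7015, 0.4150, -0.2003] → [0.1464, 0.0533, -0.7432, -0.3420, 0.9397, 0.0000]
J4: z=[0.8773, 0.3193, 0.3584] o=[0.8020, 0.5580, -0.5737] → [0.2560, -0.2039, -0.4449, 0.8773, 0.3193, 0.3584]
J5: z=[0.4000, -0.8990, -0.1781] o=[0.9672, 0.5633, -0.2295] → [-0.2106, -0.1740, 0.4056, 0.4000, -0.8990, -0.1781]
J6: z=[0.4744, 0.0368, 0.8795] o=[1.3829, 0.7945, -0.4634] → [0.4369, -0.0705, -0.2327, 0.4744, 0.0368, 0.8795]
V = J·q̇ = [0.8288, -1.0017, 0.1034, 1.0613, -0.3654, 0.3886]

0.8288 -1.0017 0.1034 1.0613 -0.3654 0.3886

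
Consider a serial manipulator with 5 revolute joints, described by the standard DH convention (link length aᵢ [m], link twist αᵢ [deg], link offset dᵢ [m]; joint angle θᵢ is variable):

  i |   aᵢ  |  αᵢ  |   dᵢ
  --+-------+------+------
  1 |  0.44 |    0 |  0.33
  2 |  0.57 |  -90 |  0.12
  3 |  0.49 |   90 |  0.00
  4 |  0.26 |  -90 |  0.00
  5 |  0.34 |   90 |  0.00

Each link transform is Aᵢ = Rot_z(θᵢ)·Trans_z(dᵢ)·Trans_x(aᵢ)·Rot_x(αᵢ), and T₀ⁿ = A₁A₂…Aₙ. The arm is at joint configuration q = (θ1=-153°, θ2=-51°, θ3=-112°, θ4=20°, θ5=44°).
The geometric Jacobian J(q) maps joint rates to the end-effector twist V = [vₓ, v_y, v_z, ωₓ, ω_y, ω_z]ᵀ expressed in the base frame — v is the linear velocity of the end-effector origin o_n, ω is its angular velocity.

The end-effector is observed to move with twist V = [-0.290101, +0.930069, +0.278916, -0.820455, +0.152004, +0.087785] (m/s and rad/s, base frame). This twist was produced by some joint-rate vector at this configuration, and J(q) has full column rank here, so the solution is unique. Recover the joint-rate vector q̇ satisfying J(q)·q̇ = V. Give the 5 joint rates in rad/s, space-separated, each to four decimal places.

-0.5610 0.1690 0.5820 -0.9320 -0.4120

o_n = [-0.8531, -0.1834, 1.4324]
J₁: ẑ×o_n = [0.1834, -0.8531, 0.0000], ω = ẑ
J2: z=[0.0000, 0.0000, 1.0000] o=[-0.3920, -0.1998, 0.3300] → [-0.0164, -0.4610, 0.0000, 0.0000, 0.0000, 1.0000]
J3: z=[-0.4067, -0.9135, 0.0000] o=[-0.9128, 0.0321, 0.4500] → [-0.8975, 0.3996, 0.1422, -0.4067, -0.9135, 0.0000]
J4: z=[0.8470, -0.3771, -0.3746] o=[-0.7451, -0.0426, 0.9043] → [-0.2519, -0.4069, -0.1600, 0.8470, -0.3771, -0.3746]
J5: z=[-0.4993, -0.8063, -0.3171] o=[-0.6976, -0.1610, 1.1308] → [-0.2503, 0.1998, -0.1142, -0.4993, -0.8063, -0.3171]
q̇ = J⁺·V = [-0.5610, 0.1690, 0.5820, -0.9320, -0.4120]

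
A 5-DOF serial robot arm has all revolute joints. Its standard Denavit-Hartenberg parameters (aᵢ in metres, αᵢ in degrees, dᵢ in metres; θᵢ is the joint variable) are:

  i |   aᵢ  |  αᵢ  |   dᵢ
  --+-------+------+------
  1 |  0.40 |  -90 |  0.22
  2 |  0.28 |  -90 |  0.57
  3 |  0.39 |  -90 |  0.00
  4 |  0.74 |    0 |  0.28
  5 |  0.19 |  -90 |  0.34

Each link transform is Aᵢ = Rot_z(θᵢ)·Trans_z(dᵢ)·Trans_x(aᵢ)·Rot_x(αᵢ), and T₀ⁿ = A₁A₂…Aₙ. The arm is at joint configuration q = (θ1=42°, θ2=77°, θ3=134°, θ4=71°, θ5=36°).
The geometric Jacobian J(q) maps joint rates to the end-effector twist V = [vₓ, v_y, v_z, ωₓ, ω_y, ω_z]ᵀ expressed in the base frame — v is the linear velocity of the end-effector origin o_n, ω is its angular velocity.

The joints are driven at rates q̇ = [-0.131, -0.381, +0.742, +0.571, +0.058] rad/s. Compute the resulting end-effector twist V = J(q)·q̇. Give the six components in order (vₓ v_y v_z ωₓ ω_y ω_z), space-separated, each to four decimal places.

o_n = [0.4483, 1.1932, 0.9694]
J₁: ẑ×o_n = [-1.1932, 0.4483, 0.0000], ω = ẑ
J2: z=[-0.6691, 0.7431, 0.0000] o=[0.2973, 0.2677, 0.2200] → [0.5569, 0.5015, -0.7315, -0.6691, 0.7431, 0.0000]
J3: z=[-0.7241, -0.6520, -0.2250] o=[-0.0373, 0.7334, -0.0528] → [-0.5631, 0.6310, -0.0164, -0.7241, -0.6520, -0.2250]
J4: z=[-0.5851, 0.4080, 0.7009] o=[0.1051, 0.4841, 0.2111] → [-0.1877, 0.6842, -0.5549, -0.5851, 0.4080, 0.7009]
J5: z=[-0.5851, 0.4080, 0.7009] o=[0.5359, 0.9006, 0.7279] → [-0.1066, 0.0799, -0.1355, -0.5851, 0.4080, 0.7009]
V = J·q̇ = [-0.5870, 0.6137, -0.0581, -0.6504, -0.5103, 0.1430]

-0.5870 0.6137 -0.0581 -0.6504 -0.5103 0.1430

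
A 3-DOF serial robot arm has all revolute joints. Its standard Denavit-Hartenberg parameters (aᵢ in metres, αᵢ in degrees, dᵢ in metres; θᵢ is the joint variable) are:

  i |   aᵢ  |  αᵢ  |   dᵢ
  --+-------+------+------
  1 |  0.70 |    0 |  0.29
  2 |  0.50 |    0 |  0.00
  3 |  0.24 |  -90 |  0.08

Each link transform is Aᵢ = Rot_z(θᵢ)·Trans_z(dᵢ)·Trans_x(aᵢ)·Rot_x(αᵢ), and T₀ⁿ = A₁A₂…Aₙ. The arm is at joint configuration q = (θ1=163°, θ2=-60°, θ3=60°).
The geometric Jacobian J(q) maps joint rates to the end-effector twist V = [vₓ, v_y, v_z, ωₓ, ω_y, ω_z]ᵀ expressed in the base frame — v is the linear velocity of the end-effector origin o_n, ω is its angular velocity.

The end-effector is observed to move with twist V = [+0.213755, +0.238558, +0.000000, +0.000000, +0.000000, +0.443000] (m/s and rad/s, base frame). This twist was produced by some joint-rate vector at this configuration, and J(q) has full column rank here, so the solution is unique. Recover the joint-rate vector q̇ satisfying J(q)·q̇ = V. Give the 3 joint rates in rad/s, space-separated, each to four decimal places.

-0.4560 0.1450 0.7540

o_n = [-1.0114, 0.7620, 0.3700]
J₁: ẑ×o_n = [-0.7620, -1.0114, 0.0000], ω = ẑ
J2: z=[0.0000, 0.0000, 1.0000] o=[-0.6694, 0.2047, 0.2900] → [-0.5574, -0.3420, 0.0000, 0.0000, 0.0000, 1.0000]
J3: z=[0.0000, 0.0000, 1.0000] o=[-0.7819, 0.6918, 0.2900] → [-0.0702, -0.2295, 0.0000, 0.0000, 0.0000, 1.0000]
q̇ = J⁺·V = [-0.4560, 0.1450, 0.7540]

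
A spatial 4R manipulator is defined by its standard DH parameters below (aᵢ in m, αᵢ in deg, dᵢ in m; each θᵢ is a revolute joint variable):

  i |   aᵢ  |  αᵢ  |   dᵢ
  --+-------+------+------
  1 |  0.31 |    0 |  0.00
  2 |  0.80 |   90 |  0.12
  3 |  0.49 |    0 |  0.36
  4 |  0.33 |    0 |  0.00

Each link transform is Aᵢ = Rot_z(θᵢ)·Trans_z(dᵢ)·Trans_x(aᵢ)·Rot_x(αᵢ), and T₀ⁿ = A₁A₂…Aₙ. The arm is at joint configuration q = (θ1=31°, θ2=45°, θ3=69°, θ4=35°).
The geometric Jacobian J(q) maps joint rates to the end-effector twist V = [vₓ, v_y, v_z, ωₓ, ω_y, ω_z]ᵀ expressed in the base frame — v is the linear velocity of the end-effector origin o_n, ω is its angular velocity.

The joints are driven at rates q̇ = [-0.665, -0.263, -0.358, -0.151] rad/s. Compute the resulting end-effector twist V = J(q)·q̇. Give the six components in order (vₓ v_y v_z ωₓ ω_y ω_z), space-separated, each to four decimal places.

0.9110 -0.3849 -0.0222 -0.4939 0.1231 -0.9280

o_n = [0.8317, 0.9417, 0.8977]
J₁: ẑ×o_n = [-0.9417, 0.8317, 0.0000], ω = ẑ
J2: z=[0.0000, 0.0000, 1.0000] o=[0.2657, 0.1597, 0.0000] → [-0.7821, 0.5660, 0.0000, 0.0000, 0.0000, 1.0000]
J3: z=[0.9703, -0.2419, 0.0000] o=[0.4593, 0.9359, 0.1200] → [-0.1881, -0.7546, 0.0958, 0.9703, -0.2419, 0.0000]
J4: z=[0.9703, -0.2419, 0.0000] o=[0.8510, 1.0192, 0.5775] → [-0.0775, -0.3107, -0.0798, 0.9703, -0.2419, 0.0000]
V = J·q̇ = [0.9110, -0.3849, -0.0222, -0.4939, 0.1231, -0.9280]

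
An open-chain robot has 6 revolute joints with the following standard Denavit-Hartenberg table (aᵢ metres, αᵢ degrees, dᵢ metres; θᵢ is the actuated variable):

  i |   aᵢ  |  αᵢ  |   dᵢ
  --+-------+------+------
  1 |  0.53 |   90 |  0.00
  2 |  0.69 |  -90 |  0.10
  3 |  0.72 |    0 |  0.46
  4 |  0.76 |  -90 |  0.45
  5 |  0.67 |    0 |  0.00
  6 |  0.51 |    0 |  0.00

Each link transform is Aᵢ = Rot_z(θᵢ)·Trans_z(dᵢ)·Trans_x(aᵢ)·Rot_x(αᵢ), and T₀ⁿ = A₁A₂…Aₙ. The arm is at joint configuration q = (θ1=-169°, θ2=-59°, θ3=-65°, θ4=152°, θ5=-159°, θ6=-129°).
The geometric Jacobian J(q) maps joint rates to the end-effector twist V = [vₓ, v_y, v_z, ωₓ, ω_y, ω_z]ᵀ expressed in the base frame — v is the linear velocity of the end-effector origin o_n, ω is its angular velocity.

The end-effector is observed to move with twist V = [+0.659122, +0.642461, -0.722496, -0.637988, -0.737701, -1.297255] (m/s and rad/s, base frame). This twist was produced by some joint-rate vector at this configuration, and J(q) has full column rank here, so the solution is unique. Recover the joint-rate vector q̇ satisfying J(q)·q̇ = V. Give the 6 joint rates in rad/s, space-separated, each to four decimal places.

-0.5430 -0.6570 -0.0410 0.3100 -0.5090 -0.5340

o_n = [-1.6782, 0.1433, -0.5228]
J₁: ẑ×o_n = [-0.1433, -1.6782, 0.0000], ω = ẑ
J2: z=[-0.1908, 0.9816, 0.0000] o=[-0.5203, -0.1011, 0.0000] → [-0.5132, -0.0998, 1.0900, -0.1908, 0.9816, 0.0000]
J3: z=[-0.8414, -0.1636, 0.5150] o=[-0.8882, -0.0708, -0.5914] → [-0.1215, -0.3492, -0.3093, -0.8414, -0.1636, 0.5150]
J4: z=[-0.8414, -0.1636, 0.5150] o=[-1.5536, 0.4646, -0.6154] → [0.1504, 0.0137, 0.2500, -0.8414, -0.1636, 0.5150]
J5: z=[0.5149, 0.0468, 0.8560] o=[-1.8075, -0.3579, -0.4177] → [-0.4339, 0.1648, 0.2520, 0.5149, 0.0468, 0.8560]
J6: z=[0.5149, 0.0468, 0.8560] o=[-2.1122, 0.2192, -0.2660] → [0.0530, 0.5037, -0.0594, 0.5149, 0.0468, 0.8560]
q̇ = J⁺·V = [-0.5430, -0.6570, -0.0410, 0.3100, -0.5090, -0.5340]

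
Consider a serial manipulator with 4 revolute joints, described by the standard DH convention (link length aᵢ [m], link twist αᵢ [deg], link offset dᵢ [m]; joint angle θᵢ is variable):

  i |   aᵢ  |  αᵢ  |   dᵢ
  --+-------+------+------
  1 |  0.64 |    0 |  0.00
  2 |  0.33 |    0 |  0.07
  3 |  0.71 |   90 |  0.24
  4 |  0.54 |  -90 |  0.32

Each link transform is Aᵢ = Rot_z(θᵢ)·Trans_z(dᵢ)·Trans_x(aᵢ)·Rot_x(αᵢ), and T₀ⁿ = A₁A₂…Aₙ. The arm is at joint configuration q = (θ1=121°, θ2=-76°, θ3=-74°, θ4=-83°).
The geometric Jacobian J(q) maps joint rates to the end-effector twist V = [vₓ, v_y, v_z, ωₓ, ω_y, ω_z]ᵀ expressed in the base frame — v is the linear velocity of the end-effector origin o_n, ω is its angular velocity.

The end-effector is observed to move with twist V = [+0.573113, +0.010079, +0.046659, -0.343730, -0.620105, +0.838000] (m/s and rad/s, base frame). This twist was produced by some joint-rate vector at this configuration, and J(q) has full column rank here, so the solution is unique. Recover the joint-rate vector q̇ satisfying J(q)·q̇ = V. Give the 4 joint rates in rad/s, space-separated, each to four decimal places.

o_n = [0.4271, 0.1259, -0.2260]
J₁: ẑ×o_n = [-0.1259, 0.4271, 0.0000], ω = ẑ
J2: z=[0.0000, 0.0000, 1.0000] o=[-0.3296, 0.5486, 0.0000] → [0.4227, 0.7567, -0.0000, 0.0000, 0.0000, 1.0000]
J3: z=[0.0000, 0.0000, 1.0000] o=[-0.0963, 0.7819, 0.0700] → [0.6560, 0.5234, -0.0000, 0.0000, 0.0000, 1.0000]
J4: z=[-0.4848, -0.8746, 0.0000] o=[0.5247, 0.4377, 0.3100] → [0.4688, -0.2598, 0.0658, -0.4848, -0.8746, 0.0000]
q̇ = J⁺·V = [0.6300, -0.7870, 0.9950, 0.7090]

0.6300 -0.7870 0.9950 0.7090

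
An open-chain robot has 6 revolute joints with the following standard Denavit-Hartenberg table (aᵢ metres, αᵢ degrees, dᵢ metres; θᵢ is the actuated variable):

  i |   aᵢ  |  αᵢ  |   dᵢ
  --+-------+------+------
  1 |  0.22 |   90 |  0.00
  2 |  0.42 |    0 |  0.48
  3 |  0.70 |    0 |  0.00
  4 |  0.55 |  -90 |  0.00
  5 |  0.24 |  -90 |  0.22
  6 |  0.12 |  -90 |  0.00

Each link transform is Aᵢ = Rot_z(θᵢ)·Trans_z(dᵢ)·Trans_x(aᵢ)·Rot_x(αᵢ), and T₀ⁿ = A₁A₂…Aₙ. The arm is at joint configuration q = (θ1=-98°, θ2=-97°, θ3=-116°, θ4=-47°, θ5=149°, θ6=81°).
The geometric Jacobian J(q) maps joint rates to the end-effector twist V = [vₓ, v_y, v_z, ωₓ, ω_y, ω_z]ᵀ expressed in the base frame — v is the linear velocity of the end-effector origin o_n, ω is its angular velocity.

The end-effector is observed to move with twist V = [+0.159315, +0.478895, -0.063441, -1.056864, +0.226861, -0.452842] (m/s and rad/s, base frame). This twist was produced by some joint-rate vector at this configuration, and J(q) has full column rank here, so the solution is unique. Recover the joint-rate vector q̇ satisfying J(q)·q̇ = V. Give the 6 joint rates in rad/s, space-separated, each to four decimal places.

-0.2420 -0.4550 0.4420 0.7680 0.1130 0.3770

o_n = [-0.2633, 0.6178, 0.2700]
J₁: ẑ×o_n = [-0.6178, -0.2633, 0.0000], ω = ẑ
J2: z=[-0.9903, 0.1392, 0.0000] o=[-0.0306, -0.2179, 0.0000] → [0.0376, 0.2673, -0.7952, -0.9903, 0.1392, 0.0000]
J3: z=[-0.9903, 0.1392, 0.0000] o=[-0.4988, -0.1004, -0.4169] → [0.0956, 0.6801, -0.7440, -0.9903, 0.1392, 0.0000]
J4: z=[-0.9903, 0.1392, 0.0000] o=[-0.4171, 0.4810, -0.0356] → [0.0425, 0.3026, -0.1569, -0.9903, 0.1392, 0.0000]
J5: z=[0.1371, 0.9752, -0.1736] o=[-0.4038, 0.5756, 0.5060] → [-0.2229, 0.0080, -0.1313, 0.1371, 0.9752, -0.1736]
J6: z=[-0.8613, 0.0307, -0.5072] o=[-0.2562, 0.7375, 0.2652] → [-0.0606, 0.0077, 0.1033, -0.8613, 0.0307, -0.5072]
q̇ = J⁺·V = [-0.2420, -0.4550, 0.4420, 0.7680, 0.1130, 0.3770]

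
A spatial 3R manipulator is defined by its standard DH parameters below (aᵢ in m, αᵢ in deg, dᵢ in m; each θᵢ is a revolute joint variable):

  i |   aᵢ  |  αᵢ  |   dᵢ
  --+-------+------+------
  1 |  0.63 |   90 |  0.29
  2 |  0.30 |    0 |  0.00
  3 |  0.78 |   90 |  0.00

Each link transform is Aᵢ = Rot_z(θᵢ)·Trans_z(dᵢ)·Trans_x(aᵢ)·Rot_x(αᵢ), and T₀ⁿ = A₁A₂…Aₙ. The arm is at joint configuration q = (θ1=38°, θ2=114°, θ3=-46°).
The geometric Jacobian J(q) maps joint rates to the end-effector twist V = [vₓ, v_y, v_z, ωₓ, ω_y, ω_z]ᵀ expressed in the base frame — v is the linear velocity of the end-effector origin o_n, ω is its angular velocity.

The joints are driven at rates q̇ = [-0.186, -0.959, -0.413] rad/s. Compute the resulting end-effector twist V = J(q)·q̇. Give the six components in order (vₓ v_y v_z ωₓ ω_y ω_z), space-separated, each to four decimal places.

1.0806 0.6554 -0.2839 -0.8447 1.0812 -0.1860

o_n = [0.6305, 0.4926, 1.2873]
J₁: ẑ×o_n = [-0.4926, 0.6305, 0.0000], ω = ẑ
J2: z=[0.6157, -0.7880, 0.0000] o=[0.4964, 0.3879, 0.2900] → [-0.7859, -0.6140, 0.1702, 0.6157, -0.7880, 0.0000]
J3: z=[0.6157, -0.7880, 0.0000] o=[0.4003, 0.3127, 0.5641] → [-0.5699, -0.4452, 0.2922, 0.6157, -0.7880, 0.0000]
V = J·q̇ = [1.0806, 0.6554, -0.2839, -0.8447, 1.0812, -0.1860]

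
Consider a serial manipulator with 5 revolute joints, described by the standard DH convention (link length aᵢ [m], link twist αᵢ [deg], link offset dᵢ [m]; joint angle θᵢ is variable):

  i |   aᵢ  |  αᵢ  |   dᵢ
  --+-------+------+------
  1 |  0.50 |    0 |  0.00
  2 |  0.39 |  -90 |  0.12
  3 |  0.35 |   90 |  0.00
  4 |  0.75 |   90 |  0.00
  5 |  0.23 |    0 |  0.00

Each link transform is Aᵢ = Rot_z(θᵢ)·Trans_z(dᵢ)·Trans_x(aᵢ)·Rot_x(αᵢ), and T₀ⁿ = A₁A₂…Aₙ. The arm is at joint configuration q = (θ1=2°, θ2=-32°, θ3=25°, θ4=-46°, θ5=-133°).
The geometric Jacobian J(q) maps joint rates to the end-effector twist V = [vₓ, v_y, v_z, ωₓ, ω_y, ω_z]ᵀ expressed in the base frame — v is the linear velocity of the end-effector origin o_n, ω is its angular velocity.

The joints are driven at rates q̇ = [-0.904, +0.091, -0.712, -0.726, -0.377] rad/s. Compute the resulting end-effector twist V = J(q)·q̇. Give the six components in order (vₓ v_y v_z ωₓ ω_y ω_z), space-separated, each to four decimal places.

-0.7853 -1.2297 0.6442 -0.2779 -0.3593 -1.5856

o_n = [1.1607, -0.8568, -0.3545]
J₁: ẑ×o_n = [0.8568, 1.1607, -0.0000], ω = ẑ
J2: z=[0.0000, 0.0000, 1.0000] o=[0.4997, 0.0174, 0.0000] → [0.8743, 0.6610, -0.0000, 0.0000, 0.0000, 1.0000]
J3: z=[0.5000, 0.8660, 0.0000] o=[0.8374, -0.1776, 0.1200] → [-0.4109, 0.2372, -0.6195, 0.5000, 0.8660, 0.0000]
J4: z=[0.3660, -0.2113, 0.9063] o=[1.1122, -0.3362, -0.0279] → [0.5409, 0.1635, -0.1803, 0.3660, -0.2113, 0.9063]
J5: z=[-0.9119, -0.2756, 0.3040] o=[1.2513, -1.0395, -0.2481] → [-0.0262, -0.1246, -0.1915, -0.9119, -0.2756, 0.3040]
V = J·q̇ = [-0.7853, -1.2297, 0.6442, -0.2779, -0.3593, -1.5856]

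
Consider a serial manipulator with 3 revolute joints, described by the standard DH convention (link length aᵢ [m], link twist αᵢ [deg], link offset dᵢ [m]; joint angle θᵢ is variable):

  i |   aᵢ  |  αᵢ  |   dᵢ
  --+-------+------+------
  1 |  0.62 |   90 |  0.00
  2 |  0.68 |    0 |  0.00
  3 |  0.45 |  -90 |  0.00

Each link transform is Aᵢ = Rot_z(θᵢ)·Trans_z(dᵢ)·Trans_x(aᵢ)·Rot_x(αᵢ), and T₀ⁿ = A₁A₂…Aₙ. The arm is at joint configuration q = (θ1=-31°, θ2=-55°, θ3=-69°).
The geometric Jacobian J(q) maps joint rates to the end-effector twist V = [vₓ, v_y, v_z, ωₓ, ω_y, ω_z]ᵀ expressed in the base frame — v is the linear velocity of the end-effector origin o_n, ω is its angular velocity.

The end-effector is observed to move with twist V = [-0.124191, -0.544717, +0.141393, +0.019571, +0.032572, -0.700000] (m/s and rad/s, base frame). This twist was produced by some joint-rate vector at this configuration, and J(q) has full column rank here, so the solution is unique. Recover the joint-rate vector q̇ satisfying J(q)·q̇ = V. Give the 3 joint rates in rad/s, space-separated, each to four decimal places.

-0.7000 0.3380 -0.3760

o_n = [0.6501, -0.3906, -0.9301]
J₁: ẑ×o_n = [0.3906, 0.6501, -0.0000], ω = ẑ
J2: z=[-0.5150, -0.8572, 0.0000] o=[0.5314, -0.3193, 0.0000] → [0.7972, -0.4790, 0.1384, -0.5150, -0.8572, 0.0000]
J3: z=[-0.5150, -0.8572, 0.0000] o=[0.8658, -0.5202, -0.5570] → [0.3198, -0.1921, -0.2516, -0.5150, -0.8572, 0.0000]
q̇ = J⁺·V = [-0.7000, 0.3380, -0.3760]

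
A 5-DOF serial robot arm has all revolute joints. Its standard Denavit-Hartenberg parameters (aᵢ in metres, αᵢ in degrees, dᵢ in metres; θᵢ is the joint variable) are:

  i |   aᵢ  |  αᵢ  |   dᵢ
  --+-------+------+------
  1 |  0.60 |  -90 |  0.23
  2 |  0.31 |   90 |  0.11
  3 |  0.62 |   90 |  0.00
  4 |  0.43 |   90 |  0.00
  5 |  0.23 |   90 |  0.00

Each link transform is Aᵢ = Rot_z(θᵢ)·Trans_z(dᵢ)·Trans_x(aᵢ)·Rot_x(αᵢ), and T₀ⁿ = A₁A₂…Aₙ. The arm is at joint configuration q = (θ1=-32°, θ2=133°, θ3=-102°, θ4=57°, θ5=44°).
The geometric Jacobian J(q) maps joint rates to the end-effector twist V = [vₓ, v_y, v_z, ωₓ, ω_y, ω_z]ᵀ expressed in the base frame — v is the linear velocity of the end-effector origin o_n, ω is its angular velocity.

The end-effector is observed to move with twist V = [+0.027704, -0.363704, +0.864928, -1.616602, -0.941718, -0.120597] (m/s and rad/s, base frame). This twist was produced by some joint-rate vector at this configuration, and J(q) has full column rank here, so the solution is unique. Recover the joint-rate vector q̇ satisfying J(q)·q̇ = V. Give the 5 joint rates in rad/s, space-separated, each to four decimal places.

o_n = [0.4296, -1.1888, -0.0794]
J₁: ẑ×o_n = [1.1888, 0.4296, -0.0000], ω = ẑ
J2: z=[0.5299, 0.8480, 0.0000] o=[0.5088, -0.3180, 0.2300] → [-0.2624, 0.1640, -0.3943, 0.5299, 0.8480, 0.0000]
J3: z=[0.6202, -0.3876, -0.6820] o=[0.3878, -0.1126, 0.0033] → [-0.7019, 0.0228, -0.6512, 0.6202, -0.3876, -0.6820]
J4: z=[0.6759, -0.1772, 0.7154] o=[0.1410, -0.6735, 0.0976] → [0.3999, 0.3261, -0.2971, 0.6759, -0.1772, 0.7154]
J5: z=[-0.6717, -0.5476, 0.4990] o=[0.2714, -1.0251, -0.1128] → [0.0634, 0.1013, 0.1965, -0.6717, -0.5476, 0.4990]
q̇ = J⁺·V = [-0.0830, -0.8980, -0.2150, -0.7660, 0.7290]

-0.0830 -0.8980 -0.2150 -0.7660 0.7290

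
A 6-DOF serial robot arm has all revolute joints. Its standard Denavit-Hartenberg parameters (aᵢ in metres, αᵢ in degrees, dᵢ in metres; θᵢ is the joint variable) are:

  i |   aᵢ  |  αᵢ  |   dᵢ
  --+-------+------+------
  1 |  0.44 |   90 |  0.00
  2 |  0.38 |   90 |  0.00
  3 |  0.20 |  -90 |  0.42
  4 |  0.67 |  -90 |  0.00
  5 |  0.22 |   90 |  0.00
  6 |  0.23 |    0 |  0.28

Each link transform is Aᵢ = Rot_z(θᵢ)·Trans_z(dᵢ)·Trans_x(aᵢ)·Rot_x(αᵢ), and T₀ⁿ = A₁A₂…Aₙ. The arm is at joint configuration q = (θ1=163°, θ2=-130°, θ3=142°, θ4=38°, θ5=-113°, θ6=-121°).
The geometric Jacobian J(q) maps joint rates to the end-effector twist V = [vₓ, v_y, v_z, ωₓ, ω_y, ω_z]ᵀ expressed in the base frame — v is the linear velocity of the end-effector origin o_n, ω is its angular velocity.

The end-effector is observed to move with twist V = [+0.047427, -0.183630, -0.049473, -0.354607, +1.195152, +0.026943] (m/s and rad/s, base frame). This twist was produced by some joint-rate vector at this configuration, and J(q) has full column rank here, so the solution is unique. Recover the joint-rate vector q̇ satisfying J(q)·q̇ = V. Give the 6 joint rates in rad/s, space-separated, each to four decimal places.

o_n = [-0.1112, 0.4431, 0.2950]
J₁: ẑ×o_n = [-0.4431, -0.1112, 0.0000], ω = ẑ
J2: z=[0.2924, 0.9563, 0.0000] o=[-0.4208, 0.1286, 0.0000] → [0.2821, -0.0863, -0.2041, 0.2924, 0.9563, 0.0000]
J3: z=[0.7326, -0.2240, 0.6428] o=[-0.1872, 0.0572, -0.2911] → [-0.3793, -0.3805, 0.2997, 0.7326, -0.2240, 0.6428]
J4: z=[-0.6088, -0.6379, 0.4716] o=[0.0596, 0.1105, 0.0996] → [-0.2815, 0.0384, -0.3114, -0.6088, -0.6379, 0.4716]
J5: z=[-0.3899, -0.2772, -0.8782] o=[-0.4033, 0.5920, 0.1532] → [-0.1701, -0.2012, 0.1390, -0.3899, -0.2772, -0.8782]
J6: z=[0.8738, -0.4122, -0.2579] o=[-0.4672, 0.4010, 0.2418] → [-0.0111, -0.1383, 0.1835, 0.8738, -0.4122, -0.2579]
q̇ = J⁺·V = [0.2370, 0.7680, 0.2810, -0.4170, 0.5040, -0.9640]

0.2370 0.7680 0.2810 -0.4170 0.5040 -0.9640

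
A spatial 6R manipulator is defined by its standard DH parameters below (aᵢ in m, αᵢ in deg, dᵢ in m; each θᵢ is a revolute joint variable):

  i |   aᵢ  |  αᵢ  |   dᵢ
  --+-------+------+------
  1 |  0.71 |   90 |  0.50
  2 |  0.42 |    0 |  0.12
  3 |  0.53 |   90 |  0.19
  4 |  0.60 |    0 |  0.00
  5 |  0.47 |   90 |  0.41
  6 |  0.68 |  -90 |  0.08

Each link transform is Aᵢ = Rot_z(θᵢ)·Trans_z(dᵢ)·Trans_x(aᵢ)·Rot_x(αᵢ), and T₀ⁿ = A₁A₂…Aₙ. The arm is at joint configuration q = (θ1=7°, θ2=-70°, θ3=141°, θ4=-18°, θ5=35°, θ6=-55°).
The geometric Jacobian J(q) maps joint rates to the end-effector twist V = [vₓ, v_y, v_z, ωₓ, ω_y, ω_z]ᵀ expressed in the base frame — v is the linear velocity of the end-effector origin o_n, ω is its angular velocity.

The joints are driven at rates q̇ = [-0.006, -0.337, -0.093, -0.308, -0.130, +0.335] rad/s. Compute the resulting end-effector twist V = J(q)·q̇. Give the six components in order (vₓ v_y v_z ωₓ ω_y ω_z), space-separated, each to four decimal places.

0.7998 0.5854 -0.1165 -0.4708 0.6982 0.2292

o_n = [1.3748, -0.1330, 1.9936]
J₁: ẑ×o_n = [0.1330, 1.3748, -0.0000], ω = ẑ
J2: z=[0.1219, -0.9925, 0.0000] o=[0.7047, 0.0865, 0.5000] → [-1.4825, -0.1820, 0.6383, 0.1219, -0.9925, 0.0000]
J3: z=[0.1219, -0.9925, 0.0000] o=[0.8619, -0.0151, 0.1053] → [-1.8742, -0.2301, 0.4947, 0.1219, -0.9925, 0.0000]
J4: z=[0.9385, 0.1152, -0.3256] o=[1.0563, -0.1826, 0.6065] → [0.1760, -1.4055, 0.0099, 0.9385, 0.1152, -0.3256]
J5: z=[0.9385, 0.1152, -0.3256] o=[1.2181, 0.0240, 1.1460] → [0.0466, -0.8465, -0.1654, 0.9385, 0.1152, -0.3256]
J6: z=[-0.0221, 0.9608, 0.2764] o=[1.7649, -0.0473, 1.4375] → [0.5580, -0.0956, 0.3767, -0.0221, 0.9608, 0.2764]
V = J·q̇ = [0.7998, 0.5854, -0.1165, -0.4708, 0.6982, 0.2292]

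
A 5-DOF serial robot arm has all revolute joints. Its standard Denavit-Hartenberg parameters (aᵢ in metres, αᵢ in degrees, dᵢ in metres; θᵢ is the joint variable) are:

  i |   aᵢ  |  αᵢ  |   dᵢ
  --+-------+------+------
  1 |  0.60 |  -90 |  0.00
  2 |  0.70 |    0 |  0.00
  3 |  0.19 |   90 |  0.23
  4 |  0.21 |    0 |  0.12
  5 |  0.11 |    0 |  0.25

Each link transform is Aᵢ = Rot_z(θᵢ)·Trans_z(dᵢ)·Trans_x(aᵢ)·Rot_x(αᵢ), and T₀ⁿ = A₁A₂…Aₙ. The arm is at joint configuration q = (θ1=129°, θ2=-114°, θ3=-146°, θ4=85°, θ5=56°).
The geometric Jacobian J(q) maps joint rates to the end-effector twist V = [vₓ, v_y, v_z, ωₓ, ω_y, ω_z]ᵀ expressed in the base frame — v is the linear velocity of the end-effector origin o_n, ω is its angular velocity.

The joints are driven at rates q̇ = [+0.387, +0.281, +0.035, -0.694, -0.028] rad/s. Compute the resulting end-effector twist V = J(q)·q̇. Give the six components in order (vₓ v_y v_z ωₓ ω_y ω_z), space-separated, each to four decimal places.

-0.1672 -0.2763 -0.2206 0.2019 -0.7514 0.5124

o_n = [-0.8094, 0.1917, 0.4543]
J₁: ẑ×o_n = [-0.1917, -0.8094, 0.0000], ω = ẑ
J2: z=[-0.7771, -0.6293, 0.0000] o=[-0.3776, 0.4663, 0.0000] → [-0.2859, 0.3530, -0.0583, -0.7771, -0.6293, 0.0000]
J3: z=[-0.7771, -0.6293, 0.0000] o=[-0.1984, 0.2450, 0.6395] → [0.1166, -0.1439, -0.3431, -0.7771, -0.6293, 0.0000]
J4: z=[-0.6198, 0.7653, -0.1736] o=[-0.3564, 0.0746, 0.4524] → [0.0218, 0.0799, 0.2742, -0.6198, 0.7653, -0.1736]
J5: z=[-0.6198, 0.7653, -0.1736] o=[-0.5913, 0.0324, 0.4135] → [0.0589, 0.0631, 0.0682, -0.6198, 0.7653, -0.1736]
V = J·q̇ = [-0.1672, -0.2763, -0.2206, 0.2019, -0.7514, 0.5124]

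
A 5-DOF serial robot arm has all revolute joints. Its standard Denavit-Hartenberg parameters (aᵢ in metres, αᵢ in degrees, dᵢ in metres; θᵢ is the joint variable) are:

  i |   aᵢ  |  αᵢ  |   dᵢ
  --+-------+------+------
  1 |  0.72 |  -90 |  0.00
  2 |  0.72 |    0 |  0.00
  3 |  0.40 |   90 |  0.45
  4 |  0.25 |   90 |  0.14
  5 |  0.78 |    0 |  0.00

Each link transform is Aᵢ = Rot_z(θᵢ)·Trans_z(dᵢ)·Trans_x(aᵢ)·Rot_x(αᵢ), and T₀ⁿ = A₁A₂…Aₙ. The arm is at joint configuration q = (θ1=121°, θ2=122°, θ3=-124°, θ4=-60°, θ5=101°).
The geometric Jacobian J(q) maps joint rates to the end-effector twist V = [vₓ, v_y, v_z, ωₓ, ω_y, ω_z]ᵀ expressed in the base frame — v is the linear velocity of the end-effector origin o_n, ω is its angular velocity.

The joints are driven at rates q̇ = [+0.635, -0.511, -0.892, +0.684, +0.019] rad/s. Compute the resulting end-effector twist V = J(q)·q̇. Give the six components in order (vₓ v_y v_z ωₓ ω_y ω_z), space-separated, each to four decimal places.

o_n = [-0.7006, 0.4624, 0.3102]
J₁: ẑ×o_n = [-0.4624, -0.7006, 0.0000], ω = ẑ
J2: z=[-0.8572, -0.5150, 0.0000] o=[-0.3708, 0.6172, 0.0000] → [-0.1598, 0.2659, -0.0372, -0.8572, -0.5150, 0.0000]
J3: z=[-0.8572, -0.5150, 0.0000] o=[-0.1743, 0.2901, -0.6106] → [-0.4743, 0.7893, -0.4187, -0.8572, -0.5150, 0.0000]
J4: z=[0.0180, -0.0299, 0.9994] o=[-0.7659, 0.4010, -0.5966] → [-0.0885, 0.0490, 0.0031, 0.0180, -0.0299, 0.9994]
J5: z=[0.8743, -0.4844, -0.0302] o=[-0.6422, 0.6154, -0.4524] → [-0.3740, -0.6650, -0.1621, 0.8743, -0.4844, -0.0302]
V = J·q̇ = [0.1435, -1.2640, 0.3915, 1.2315, 0.6929, 1.3180]

0.1435 -1.2640 0.3915 1.2315 0.6929 1.3180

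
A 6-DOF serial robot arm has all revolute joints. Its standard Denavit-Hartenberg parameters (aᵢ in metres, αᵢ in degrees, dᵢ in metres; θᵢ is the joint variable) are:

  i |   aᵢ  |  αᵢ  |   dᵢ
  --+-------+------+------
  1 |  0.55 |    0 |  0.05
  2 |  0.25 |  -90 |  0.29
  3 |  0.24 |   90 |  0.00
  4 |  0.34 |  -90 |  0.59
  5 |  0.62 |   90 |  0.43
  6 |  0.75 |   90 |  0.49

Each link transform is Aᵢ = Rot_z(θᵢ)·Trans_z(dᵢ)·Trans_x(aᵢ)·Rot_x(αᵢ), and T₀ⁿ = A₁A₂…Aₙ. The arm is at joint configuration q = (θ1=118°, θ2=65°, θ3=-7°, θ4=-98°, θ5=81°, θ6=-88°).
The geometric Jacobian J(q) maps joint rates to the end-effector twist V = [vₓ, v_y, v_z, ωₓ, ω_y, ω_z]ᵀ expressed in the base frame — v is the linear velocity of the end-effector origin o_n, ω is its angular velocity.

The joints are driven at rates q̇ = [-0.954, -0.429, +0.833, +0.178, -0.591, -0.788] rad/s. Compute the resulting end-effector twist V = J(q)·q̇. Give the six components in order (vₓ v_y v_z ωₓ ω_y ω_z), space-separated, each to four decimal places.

o_n = [-0.3467, 1.3538, 0.3432]
J₁: ẑ×o_n = [-1.3538, -0.3467, 0.0000], ω = ẑ
J2: z=[0.0000, 0.0000, 1.0000] o=[-0.2582, 0.4856, 0.0500] → [-0.8681, -0.0884, 0.0000, 0.0000, 0.0000, 1.0000]
J3: z=[0.0523, -0.9986, 0.0000] o=[-0.5079, 0.4725, 0.3400] → [-0.0032, -0.0002, 0.2071, 0.0523, -0.9986, 0.0000]
J4: z=[0.1217, 0.0064, 0.9925] o=[-0.7458, 0.4601, 0.3692] → [-0.8872, 0.3993, 0.1062, 0.1217, 0.0064, 0.9925]
J5: z=[-0.9888, 0.0875, 0.1207] o=[-0.6447, 0.8025, 0.9491] → [-0.1196, -0.5631, -0.5712, -0.9888, 0.0875, 0.1207]
J6: z=[0.1041, 0.9849, 0.1385] o=[-1.1360, 0.9329, 0.3915] → [-0.1059, 0.1144, -0.7336, 0.1041, 0.9849, 0.1385]
V = J·q̇ = [1.6574, 0.6823, 1.1071, 0.5676, -1.6585, -1.3868]

1.6574 0.6823 1.1071 0.5676 -1.6585 -1.3868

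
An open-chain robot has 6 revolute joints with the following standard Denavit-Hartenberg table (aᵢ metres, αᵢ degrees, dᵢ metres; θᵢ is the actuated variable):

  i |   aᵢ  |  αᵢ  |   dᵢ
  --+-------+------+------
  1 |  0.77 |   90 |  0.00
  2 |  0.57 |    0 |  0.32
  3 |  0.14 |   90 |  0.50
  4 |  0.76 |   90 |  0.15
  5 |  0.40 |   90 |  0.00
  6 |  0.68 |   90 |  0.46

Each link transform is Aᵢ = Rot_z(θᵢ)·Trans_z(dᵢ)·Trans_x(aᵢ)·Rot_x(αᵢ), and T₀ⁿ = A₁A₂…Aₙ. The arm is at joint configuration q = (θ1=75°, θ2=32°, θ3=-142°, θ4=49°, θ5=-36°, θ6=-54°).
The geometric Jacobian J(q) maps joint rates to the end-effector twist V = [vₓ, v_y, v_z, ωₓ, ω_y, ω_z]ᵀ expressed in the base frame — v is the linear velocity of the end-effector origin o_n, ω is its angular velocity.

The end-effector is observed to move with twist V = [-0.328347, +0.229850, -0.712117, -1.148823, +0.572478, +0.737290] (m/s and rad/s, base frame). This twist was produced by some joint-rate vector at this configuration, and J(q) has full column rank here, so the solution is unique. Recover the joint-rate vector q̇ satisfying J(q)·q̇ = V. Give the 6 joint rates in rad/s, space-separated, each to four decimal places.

o_n = [2.4203, 1.1559, -0.3768]
J₁: ẑ×o_n = [-1.1559, 2.4203, 0.0000], ω = ẑ
J2: z=[0.9659, -0.2588, 0.0000] o=[0.1993, 0.7438, 0.0000] → [0.0975, 0.3640, 0.9729, 0.9659, -0.2588, 0.0000]
J3: z=[0.9659, -0.2588, 0.0000] o=[0.6335, 1.1279, 0.3021] → [0.1757, 0.6557, 0.4895, 0.9659, -0.2588, 0.0000]
J4: z=[-0.2432, -0.9077, 0.3420] o=[1.1041, 0.9522, 0.1705] → [0.4271, 0.3171, 1.1452, -0.2432, -0.9077, 0.3420]
J5: z=[-0.7005, -0.0795, -0.7092] o=[1.5775, 0.5029, -0.2467] → [0.4735, -0.6889, -0.3904, -0.7005, -0.0795, -0.7092]
J6: z=[-0.1976, 0.9765, 0.0857] o=[1.8518, 0.5829, -0.5267] → [0.0973, 0.0783, -0.6684, -0.1976, 0.9765, 0.0857]
q̇ = J⁺·V = [0.1230, -0.8110, -0.5480, 0.4650, -0.5680, 0.6120]

0.1230 -0.8110 -0.5480 0.4650 -0.5680 0.6120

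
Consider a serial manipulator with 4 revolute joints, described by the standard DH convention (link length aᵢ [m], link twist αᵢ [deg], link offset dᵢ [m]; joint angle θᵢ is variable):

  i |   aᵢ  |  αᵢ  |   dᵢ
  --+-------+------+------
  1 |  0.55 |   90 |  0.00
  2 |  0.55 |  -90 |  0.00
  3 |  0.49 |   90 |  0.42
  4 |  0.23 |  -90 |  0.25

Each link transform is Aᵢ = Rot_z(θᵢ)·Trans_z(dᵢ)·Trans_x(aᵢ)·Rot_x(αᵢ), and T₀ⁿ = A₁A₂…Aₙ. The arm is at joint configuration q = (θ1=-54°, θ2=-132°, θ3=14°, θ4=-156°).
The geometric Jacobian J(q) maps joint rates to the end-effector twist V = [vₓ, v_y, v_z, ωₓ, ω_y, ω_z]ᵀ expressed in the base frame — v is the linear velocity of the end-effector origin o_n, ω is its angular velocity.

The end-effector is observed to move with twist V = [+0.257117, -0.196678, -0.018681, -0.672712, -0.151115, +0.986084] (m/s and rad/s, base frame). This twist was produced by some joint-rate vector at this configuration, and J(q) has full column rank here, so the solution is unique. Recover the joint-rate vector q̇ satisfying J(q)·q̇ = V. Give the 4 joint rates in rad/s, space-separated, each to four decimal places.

o_n = [-0.0225, -0.2665, -0.8739]
J₁: ẑ×o_n = [0.2665, -0.0225, 0.0000], ω = ẑ
J2: z=[-0.8090, -0.5878, 0.0000] o=[0.3233, -0.4450, 0.0000] → [0.5137, -0.7070, -0.3476, -0.8090, -0.5878, 0.0000]
J3: z=[0.4368, -0.6012, -0.6691] o=[0.1070, -0.1472, -0.4087] → [0.1999, 0.2898, -0.1299, 0.4368, -0.6012, -0.6691]
J4: z=[-0.8801, -0.4394, -0.1798] o=[0.1993, -0.0727, -1.0431] → [-0.1092, 0.1888, 0.0731, -0.8801, -0.4394, -0.1798]
q̇ = J⁺·V = [0.8710, 0.2430, -0.2800, 0.4020]

0.8710 0.2430 -0.2800 0.4020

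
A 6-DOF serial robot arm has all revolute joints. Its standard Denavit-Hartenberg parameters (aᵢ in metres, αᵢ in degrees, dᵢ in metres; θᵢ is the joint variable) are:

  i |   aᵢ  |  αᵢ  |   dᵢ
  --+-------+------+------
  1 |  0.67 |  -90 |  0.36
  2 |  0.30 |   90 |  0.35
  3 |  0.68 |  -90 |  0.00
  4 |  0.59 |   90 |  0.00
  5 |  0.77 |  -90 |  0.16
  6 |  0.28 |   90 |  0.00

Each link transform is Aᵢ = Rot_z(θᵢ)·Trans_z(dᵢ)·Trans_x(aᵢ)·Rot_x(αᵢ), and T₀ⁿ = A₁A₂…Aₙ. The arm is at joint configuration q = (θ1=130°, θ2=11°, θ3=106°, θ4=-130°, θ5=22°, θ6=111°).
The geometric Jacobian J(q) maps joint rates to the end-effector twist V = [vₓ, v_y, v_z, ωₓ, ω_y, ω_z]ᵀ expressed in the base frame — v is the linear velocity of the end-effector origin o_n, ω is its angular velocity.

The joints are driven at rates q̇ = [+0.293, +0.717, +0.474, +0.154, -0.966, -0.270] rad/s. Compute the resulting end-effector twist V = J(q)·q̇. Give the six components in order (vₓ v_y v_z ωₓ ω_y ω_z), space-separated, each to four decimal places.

-1.0421 0.7852 0.0587 -1.1515 -0.7939 1.4617

o_n = [-0.7931, 0.5391, 1.3222]
J₁: ẑ×o_n = [-0.5391, -0.7931, 0.0000], ω = ẑ
J2: z=[-0.7660, -0.6428, 0.0000] o=[-0.4307, 0.5132, 0.3600] → [-0.6185, 0.7371, -0.2528, -0.7660, -0.6428, 0.0000]
J3: z=[-0.1226, 0.1462, 0.9816] o=[-0.8881, 0.5139, 0.3028] → [0.1242, 0.2183, -0.0170, -0.1226, 0.1462, 0.9816]
J4: z=[0.8177, -0.5457, 0.1834] o=[-1.2705, -0.0472, 0.3385] → [-0.6443, -0.7168, 0.7400, 0.8177, -0.5457, 0.1834]
J5: z=[0.5097, 0.5382, -0.6713] o=[-1.1127, 0.3318, 0.7622] → [0.4406, -0.4999, -0.0663, 0.5097, 0.5382, -0.6713]
J6: z=[0.6579, -0.7466, -0.0990] o=[-0.6042, 0.7191, 1.2205] → [-0.0938, -0.0483, -0.2594, 0.6579, -0.7466, -0.0990]
V = J·q̇ = [-1.0421, 0.7852, 0.0587, -1.1515, -0.7939, 1.4617]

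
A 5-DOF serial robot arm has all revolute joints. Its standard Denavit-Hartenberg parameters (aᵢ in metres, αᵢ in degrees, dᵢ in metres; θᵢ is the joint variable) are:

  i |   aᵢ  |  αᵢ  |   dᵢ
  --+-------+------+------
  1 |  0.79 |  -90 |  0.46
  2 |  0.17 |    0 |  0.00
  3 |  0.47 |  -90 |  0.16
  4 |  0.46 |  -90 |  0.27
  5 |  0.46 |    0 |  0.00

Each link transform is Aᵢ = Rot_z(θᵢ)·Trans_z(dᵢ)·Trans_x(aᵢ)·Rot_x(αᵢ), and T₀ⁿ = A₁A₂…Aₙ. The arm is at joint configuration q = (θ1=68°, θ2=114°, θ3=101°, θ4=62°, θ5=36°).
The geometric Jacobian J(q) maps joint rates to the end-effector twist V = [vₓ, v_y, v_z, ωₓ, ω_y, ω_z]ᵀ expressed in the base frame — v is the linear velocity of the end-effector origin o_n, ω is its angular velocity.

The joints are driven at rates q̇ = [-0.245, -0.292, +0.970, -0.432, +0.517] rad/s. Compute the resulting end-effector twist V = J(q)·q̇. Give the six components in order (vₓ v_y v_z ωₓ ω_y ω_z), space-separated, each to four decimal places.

o_n = [0.5387, -0.2008, 0.7980]
J₁: ẑ×o_n = [0.2008, 0.5387, -0.0000], ω = ẑ
J2: z=[-0.9272, 0.3746, 0.0000] o=[0.2959, 0.7325, 0.4600] → [0.1266, 0.3134, 0.7744, -0.9272, 0.3746, 0.0000]
J3: z=[-0.9272, 0.3746, 0.0000] o=[0.2700, 0.6684, 0.3047] → [0.1848, 0.4574, 0.7052, -0.9272, 0.3746, 0.0000]
J4: z=[0.2149, 0.5318, 0.8192] o=[-0.0225, 0.3713, 0.5743] → [0.5877, 0.4117, -0.4214, 0.2149, 0.5318, 0.8192]
J5: z=[0.7062, 0.4947, -0.5064] o=[0.3458, 0.1988, 0.9193] → [-0.2624, -0.0121, -0.3777, 0.7062, 0.4947, -0.5064]
V = J·q̇ = [-0.2964, 0.0361, 0.4448, -0.3563, 0.2800, -0.8607]

-0.2964 0.0361 0.4448 -0.3563 0.2800 -0.8607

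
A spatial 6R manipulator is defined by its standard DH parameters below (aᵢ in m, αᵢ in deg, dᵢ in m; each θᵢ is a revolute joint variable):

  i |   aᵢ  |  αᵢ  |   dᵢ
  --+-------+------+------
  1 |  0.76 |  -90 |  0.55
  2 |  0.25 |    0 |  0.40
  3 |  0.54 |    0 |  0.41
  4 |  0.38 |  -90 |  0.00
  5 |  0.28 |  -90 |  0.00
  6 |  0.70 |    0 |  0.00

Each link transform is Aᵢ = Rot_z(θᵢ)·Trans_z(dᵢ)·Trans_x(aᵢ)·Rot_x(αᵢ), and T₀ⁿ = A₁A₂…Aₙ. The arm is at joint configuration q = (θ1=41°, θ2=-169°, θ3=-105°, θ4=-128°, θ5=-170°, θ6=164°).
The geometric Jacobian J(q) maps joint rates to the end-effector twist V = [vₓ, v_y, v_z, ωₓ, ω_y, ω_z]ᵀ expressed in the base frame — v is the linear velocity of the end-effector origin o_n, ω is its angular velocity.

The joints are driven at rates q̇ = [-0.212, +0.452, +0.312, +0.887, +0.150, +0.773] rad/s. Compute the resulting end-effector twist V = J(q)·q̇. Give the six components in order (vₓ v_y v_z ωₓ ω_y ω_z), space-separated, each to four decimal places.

o_n = [0.2628, 1.2113, 0.7156]
J₁: ẑ×o_n = [-1.2113, 0.2628, 0.0000], ω = ẑ
J2: z=[-0.6561, 0.7547, 0.0000] o=[0.5736, 0.4986, 0.5500] → [0.1250, 0.1086, -0.2331, -0.6561, 0.7547, 0.0000]
J3: z=[-0.6561, 0.7547, 0.0000] o=[0.1259, 0.6395, 0.5977] → [0.0890, 0.0773, -0.4785, -0.6561, 0.7547, 0.0000]
J4: z=[-0.6561, 0.7547, 0.0000] o=[-0.1146, 0.9736, 0.0590] → [0.4955, 0.4307, -0.4408, -0.6561, 0.7547, 0.0000]
J5: z=[0.5050, 0.4390, -0.7431] o=[0.0985, 1.1589, 0.3133] → [0.2156, -0.3253, -0.0457, 0.5050, 0.4390, -0.7431]
J6: z=[-0.5487, 0.8279, 0.1162] o=[-0.0880, 1.0612, 0.1288] → [0.4684, 0.3627, -0.3729, -0.5487, 0.8279, 0.1162]
V = J·q̇ = [1.1749, 0.6312, -0.9408, -1.4315, 1.9518, -0.2337]

1.1749 0.6312 -0.9408 -1.4315 1.9518 -0.2337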